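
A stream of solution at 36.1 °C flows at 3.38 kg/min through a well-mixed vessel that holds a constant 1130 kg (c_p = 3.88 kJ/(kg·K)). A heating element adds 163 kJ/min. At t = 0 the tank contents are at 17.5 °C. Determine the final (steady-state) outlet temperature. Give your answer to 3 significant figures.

M c_p dT/dt = ṁ c_p (T_in − T) + Q̇.
At steady state dT/dt = 0 ⇒ T_ss = T_in + Q̇/(ṁ c_p) = 36.1 + 163/(3.38·3.88) = 48.529 °C.

48.5 °C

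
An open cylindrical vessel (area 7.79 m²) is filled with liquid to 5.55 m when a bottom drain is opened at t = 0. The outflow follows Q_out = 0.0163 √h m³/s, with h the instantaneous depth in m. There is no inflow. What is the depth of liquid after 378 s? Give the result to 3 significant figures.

Volume balance on the tank: A dh/dt = −0.0163 √h.
Separate and integrate: 2(√h − √h₀) = −(0.0163/A) t.
√h = √5.55 − 0.0163·378/(2·7.79) = 2.3558 − 0.39547 = 1.9604.
h = 1.9604² = 3.8431 m.

3.84 m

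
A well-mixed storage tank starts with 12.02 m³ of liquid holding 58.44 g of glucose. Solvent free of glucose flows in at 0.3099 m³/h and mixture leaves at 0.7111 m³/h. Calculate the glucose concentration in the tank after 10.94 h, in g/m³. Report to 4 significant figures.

3.423 g/m³

Let m(t) be the amount of glucose. Volume: V(t) = V₀ + (Q_in − Q_out) t = 12.02 − 0.401200 t; V(10.94) = 7.63087 m³.
No glucose enters, so dm/dt = −Q_out · (m/V).
dm/m = −Q_out dt/(V₀ − 0.401200 t); integrating gives ln(m/m₀) = −(Q_out/(Q_in−Q_out)) ln(V/V₀).
m = m₀ (V₀/V)^(Q_out/(Q_in−Q_out)) = 58.44 × (12.02/7.63087)^(-1.77243) = 26.1189 g.
C = m/V = 26.1189/7.63087 = 3.42280 g/m³.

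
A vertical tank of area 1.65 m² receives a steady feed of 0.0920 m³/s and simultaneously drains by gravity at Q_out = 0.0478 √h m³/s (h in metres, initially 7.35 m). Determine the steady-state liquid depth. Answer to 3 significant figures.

Volume balance on the tank: A dh/dt = Q_in − 0.0478 √h. At steady state dh/dt = 0:
Q_in = 0.0478 √h_ss ⇒ √h_ss = 0.0920/0.0478 = 1.9247.
h_ss = 1.9247² = 3.7044 m. (Since h₀ = 7.35 m > h_ss, the level will fall toward this value.)

3.70 m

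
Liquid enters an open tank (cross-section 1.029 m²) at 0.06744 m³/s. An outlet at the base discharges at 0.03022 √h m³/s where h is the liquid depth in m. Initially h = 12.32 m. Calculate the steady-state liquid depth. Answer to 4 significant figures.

Unsteady balance on liquid volume: A dh/dt = Q_in − 0.03022 √h. At steady state dh/dt = 0:
Q_in = 0.03022 √h_ss ⇒ √h_ss = 0.06744/0.03022 = 2.23163.
h_ss = 2.23163² = 4.98019 m. (Since h₀ = 12.32 m > h_ss, the level will fall toward this value.)

4.980 m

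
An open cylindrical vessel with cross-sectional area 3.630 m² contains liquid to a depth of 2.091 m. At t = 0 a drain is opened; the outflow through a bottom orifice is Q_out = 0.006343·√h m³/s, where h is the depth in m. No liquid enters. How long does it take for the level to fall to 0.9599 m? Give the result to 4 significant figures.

533.7 s

A dh/dt = −Q_out = −0.006343 √h.
This is separable: 2 d(√h)/dt = −0.006343/A, so √h = √h₀ − (0.006343/(2A)) t.
t = 2A(√h₀ − √h)/0.006343 = 2·3.630·(√2.091 − √0.9599)/0.006343
  = 7.26000 × (1.44603 − 0.979745) / 0.006343 = 533.694 s.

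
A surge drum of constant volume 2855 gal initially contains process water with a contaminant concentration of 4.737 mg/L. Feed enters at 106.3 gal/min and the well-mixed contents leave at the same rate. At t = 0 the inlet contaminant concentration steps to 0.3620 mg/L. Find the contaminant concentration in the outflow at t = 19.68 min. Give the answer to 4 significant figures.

Unsteady species balance (constant V, well mixed): V dC/dt = Q(C_in − C).
Time constant τ = V/Q = 2855/106.3 = 26.8579 min.
Integrating: C(t) = C_in + (C₀ − C_in) e^(−t/τ).
C(19.68) = 0.3620 + (4.737 − 0.3620)·e^(−19.68/26.8579) = 0.3620 + (4.37500)·0.480588 = 2.46457 mg/L.

2.465 mg/L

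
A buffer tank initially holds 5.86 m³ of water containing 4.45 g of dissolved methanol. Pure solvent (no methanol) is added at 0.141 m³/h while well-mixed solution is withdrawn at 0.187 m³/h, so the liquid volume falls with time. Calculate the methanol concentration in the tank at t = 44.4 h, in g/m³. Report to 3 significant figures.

0.204 g/m³

Let m(t) be the amount of methanol. Volume: V(t) = V₀ + (Q_in − Q_out) t = 5.86 − 0.046000 t; V(44.4) = 3.8176 m³.
No methanol enters, so dm/dt = −Q_out · (m/V).
Separate: dm/m = −Q_out dt/V(t) ⇒ ln(m/m₀) = −(Q_out/(Q_in−Q_out)) ln(V/V₀).
m = m₀ (V₀/V)^(Q_out/(Q_in−Q_out)) = 4.45 × (5.86/3.8176)^(-4.0652) = 0.77946 g.
C = m/V = 0.77946/3.8176 = 0.20418 g/m³.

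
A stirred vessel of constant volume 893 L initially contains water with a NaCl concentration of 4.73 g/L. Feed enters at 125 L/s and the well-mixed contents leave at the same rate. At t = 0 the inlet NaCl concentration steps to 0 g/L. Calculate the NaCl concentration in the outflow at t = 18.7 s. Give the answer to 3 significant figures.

Mass balance on the solute (V constant): V dC/dt = Q(C_in − C).
Rewrite as dC/dt + C/τ = C_in/τ, τ = V/Q = 7.1440 s.
Integrating: C(t) = C_in + (C₀ − C_in) e^(−t/τ).
C(18.7) = 0 + (4.73 − 0)·e^(−18.7/7.1440) = 0 + (4.7300)·0.072979 = 0.34519 g/L.

0.345 g/L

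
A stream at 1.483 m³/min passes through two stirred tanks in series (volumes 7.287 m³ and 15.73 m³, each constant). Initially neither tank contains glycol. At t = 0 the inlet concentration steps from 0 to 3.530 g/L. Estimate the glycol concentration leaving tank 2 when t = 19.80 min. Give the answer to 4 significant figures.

Species balance on tank i: dCᵢ/dt = (Cᵢ₋₁ − Cᵢ)/τᵢ with τᵢ = Vᵢ/Q.
τ₁ = 7.287/1.483 = 4.91369 min; τ₂ = 15.73/1.483 = 10.6069 min.
Tank 1: C₁ = C_in(1 − e^(−t/τ₁)). Tank 2 (τ₁ ≠ τ₂): C₂ = C_in[1 − (τ₁ e^(−t/τ₁) − τ₂ e^(−t/τ₂))/(τ₁ − τ₂)].
At t = 19.80: e^(−t/τ₁) = 0.0177822, e^(−t/τ₂) = 0.154631.
C₂ = 3.530·[1 − (4.91369·0.0177822 − 10.6069·0.154631)/(-5.69319)] = 3.530·0.727257 = 2.56722 g/L.

2.567 g/L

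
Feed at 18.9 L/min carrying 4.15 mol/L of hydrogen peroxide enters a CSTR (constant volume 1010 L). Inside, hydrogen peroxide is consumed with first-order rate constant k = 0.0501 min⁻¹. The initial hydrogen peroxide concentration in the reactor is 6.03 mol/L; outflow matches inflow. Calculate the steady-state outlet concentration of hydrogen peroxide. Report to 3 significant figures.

Species balance: V dC/dt = Q C_in − Q C − k V C.
At steady state: 0 = Q C_in − (Q + kV) C_ss, so C_ss = Q C_in/(Q + kV).
C_ss = 18.9·4.15/(18.9 + 0.0501·1010) = 78.435/69.501 = 1.1285 mol/L.

1.13 mol/L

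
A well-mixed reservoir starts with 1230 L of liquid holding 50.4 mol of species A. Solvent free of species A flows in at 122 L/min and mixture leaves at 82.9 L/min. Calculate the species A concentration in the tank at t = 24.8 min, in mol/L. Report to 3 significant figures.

0.00668 mol/L

Total volume: dV/dt = Q_in − Q_out = 39.100 L/min, so V(t) = 1230 + 39.100 t and V(24.8) = 2199.7 L.
No species A enters, so dm/dt = −Q_out · (m/V).
Separate: dm/m = −Q_out dt/V(t) ⇒ ln(m/m₀) = −(Q_out/(Q_in−Q_out)) ln(V/V₀).
m = m₀ (V₀/V)^(Q_out/(Q_in−Q_out)) = 50.4 × (1230/2199.7)^(2.1202) = 14.695 mol.
C = m/V = 14.695/2199.7 = 0.0066806 mol/L.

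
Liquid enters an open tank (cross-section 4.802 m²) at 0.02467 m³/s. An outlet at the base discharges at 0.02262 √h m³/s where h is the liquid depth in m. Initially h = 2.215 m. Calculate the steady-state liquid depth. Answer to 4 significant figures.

Level balance: A dh/dt = 0.02467 − 0.02262 √h. Setting dh/dt = 0:
Q_in = 0.02262 √h_ss ⇒ √h_ss = 0.02467/0.02262 = 1.09063.
h_ss = 1.09063² = 1.18947 m. (Since h₀ = 2.215 m > h_ss, the level will fall toward this value.)

1.189 m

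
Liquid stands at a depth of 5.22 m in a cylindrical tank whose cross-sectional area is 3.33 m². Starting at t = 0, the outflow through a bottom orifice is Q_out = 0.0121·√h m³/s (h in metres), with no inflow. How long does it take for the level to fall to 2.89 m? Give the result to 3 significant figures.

322 s

With no inflow, A dh/dt = −0.0121 √h.
This is separable: 2 d(√h)/dt = −0.0121/A, so √h = √h₀ − (0.0121/(2A)) t.
t = 2A(√h₀ − √h)/0.0121 = 2·3.33·(√5.22 − √2.89)/0.0121
  = 6.6600 × (2.2847 − 1.7000) / 0.0121 = 321.84 s.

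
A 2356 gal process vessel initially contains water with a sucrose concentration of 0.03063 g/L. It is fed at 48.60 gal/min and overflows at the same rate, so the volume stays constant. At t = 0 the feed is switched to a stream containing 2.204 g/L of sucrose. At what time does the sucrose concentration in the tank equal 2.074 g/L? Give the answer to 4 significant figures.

136.5 min

Mass balance on the solute (V constant): V dC/dt = Q(C_in − C), so τ = V/Q = 48.4774 min.
C(t) = C_in + (C₀ − C_in) e^(−t/τ). Set C = 2.074 and solve for t:
e^(−t/τ) = (C − C_in)/(C₀ − C_in) = (2.074 − 2.204)/(0.03063 − 2.204) = 0.0598149
t = −τ ln(…) = 48.4774 × 2.81650 = 136.536 min.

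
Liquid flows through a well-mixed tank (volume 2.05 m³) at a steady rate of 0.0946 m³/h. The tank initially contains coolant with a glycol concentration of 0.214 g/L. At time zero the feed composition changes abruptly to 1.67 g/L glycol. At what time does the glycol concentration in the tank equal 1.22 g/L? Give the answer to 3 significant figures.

25.4 h

Species balance: V dC/dt = Q(C_in − C) ⇒ τ = V/Q = 21.670 h.
C(t) = C_in + (C₀ − C_in) e^(−t/τ). Set C = 1.22 and solve for t:
e^(−t/τ) = (C − C_in)/(C₀ − C_in) = (1.22 − 1.67)/(0.214 − 1.67) = 0.30907
t = −τ ln(…) = 21.670 × 1.1742 = 25.445 h.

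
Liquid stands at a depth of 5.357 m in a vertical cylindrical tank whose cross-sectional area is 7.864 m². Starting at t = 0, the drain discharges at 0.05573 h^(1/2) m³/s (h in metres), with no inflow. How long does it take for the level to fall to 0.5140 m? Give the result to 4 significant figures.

Mass balance (ρ constant): A dh/dt = −0.05573 √h.
Separate and integrate: 2(√h − √h₀) = −(0.05573/A) t.
t = 2A(√h₀ − √h)/0.05573 = 2·7.864·(√5.357 − √0.5140)/0.05573
  = 15.7280 × (2.31452 − 0.716938) / 0.05573 = 450.866 s.

450.9 s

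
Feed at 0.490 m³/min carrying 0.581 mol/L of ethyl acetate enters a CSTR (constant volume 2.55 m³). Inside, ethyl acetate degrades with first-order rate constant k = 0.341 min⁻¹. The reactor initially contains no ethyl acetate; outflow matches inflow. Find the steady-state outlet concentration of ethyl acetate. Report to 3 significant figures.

V dC/dt = Q(C_in − C) − k V C.
Steady state (dC/dt = 0): C_ss = Q C_in/(Q + kV) = C_in/(1 + kV/Q).
C_ss = 0.490·0.581/(0.490 + 0.341·2.55) = 0.28469/1.3596 = 0.20940 mol/L.

0.209 mol/L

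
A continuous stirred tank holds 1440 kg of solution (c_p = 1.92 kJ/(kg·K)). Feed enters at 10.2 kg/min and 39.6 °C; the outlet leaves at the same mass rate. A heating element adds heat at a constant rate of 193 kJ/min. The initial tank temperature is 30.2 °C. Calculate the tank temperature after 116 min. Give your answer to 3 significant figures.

41.0 °C

M c_p dT/dt = ṁ c_p (T_in − T) + Q̇.
τ = M/ṁ = 141.18 min; T_ss = T_in + Q̇/(ṁ c_p) = 39.6 + 193/(10.2·1.92) = 49.455 °C.
Integrating: T(t) = T_ss + (T₀ − T_ss) e^(−t/τ).
T(116) = 49.455 + (-19.255)·e^(−116/141.18) = 49.455 + (-19.255)·0.43970 = 40.989 °C.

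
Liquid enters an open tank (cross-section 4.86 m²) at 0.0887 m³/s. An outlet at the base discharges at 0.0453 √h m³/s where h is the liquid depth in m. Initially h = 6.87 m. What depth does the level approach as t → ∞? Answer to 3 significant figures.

Unsteady balance on liquid volume: A dh/dt = Q_in − 0.0453 √h. At steady state dh/dt = 0:
Q_in = 0.0453 √h_ss ⇒ √h_ss = 0.0887/0.0453 = 1.9581.
h_ss = 1.9581² = 3.8340 m. (Since h₀ = 6.87 m > h_ss, the level will fall toward this value.)

3.83 m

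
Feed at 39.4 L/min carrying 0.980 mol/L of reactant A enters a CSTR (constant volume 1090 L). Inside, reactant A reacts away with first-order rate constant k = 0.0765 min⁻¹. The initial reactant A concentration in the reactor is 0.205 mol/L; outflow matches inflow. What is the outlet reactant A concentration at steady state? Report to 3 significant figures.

0.314 mol/L

Species balance: V dC/dt = Q C_in − Q C − k V C.
Steady state (dC/dt = 0): C_ss = Q C_in/(Q + kV) = C_in/(1 + kV/Q).
C_ss = 39.4·0.980/(39.4 + 0.0765·1090) = 38.612/122.78 = 0.31447 mol/L.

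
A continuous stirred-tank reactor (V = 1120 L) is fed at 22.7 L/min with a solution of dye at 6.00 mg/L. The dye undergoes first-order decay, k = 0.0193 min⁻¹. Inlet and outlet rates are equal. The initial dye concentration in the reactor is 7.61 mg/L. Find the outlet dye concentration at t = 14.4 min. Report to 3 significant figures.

5.64 mg/L

V dC/dt = Q(C_in − C) − k V C.
This is linear with rate a = Q/V + k = 0.039568 min⁻¹.
C_ss = Q C_in/(Q + kV) = 3.0734 mg/L; C(t) = C_ss + (C₀ − C_ss) e^(−a t).
C(14.4) = 3.0734 + (4.5366)·e^(−0.039568·14.4) = 3.0734 + (4.5366)·0.56565 = 5.6395 mg/L.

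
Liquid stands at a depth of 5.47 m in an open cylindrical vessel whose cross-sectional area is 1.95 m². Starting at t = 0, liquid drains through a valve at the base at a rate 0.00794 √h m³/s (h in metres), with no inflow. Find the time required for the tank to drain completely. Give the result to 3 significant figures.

1150 s

A dh/dt = −Q_out = −0.00794 √h.
∫ h^(−1/2) dh = −(0.00794/A) ∫ dt, giving 2√h = 2√h₀ − (0.00794/A) t.
Set h = 0: 2√h₀ = (0.00794/A) t_empty ⇒ t_empty = 2A√h₀/0.00794.
t_empty = 2·1.95·√5.47/0.00794 = 3.9000·2.3388/0.00794 = 1148.8 s.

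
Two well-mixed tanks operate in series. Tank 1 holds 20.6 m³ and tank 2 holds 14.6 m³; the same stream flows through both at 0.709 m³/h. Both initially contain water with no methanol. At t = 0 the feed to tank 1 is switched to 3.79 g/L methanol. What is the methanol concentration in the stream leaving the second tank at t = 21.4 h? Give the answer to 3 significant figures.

Each tank obeys Vᵢ dCᵢ/dt = Q(Cᵢ₋₁ − Cᵢ), so τᵢ = Vᵢ/Q.
τ₁ = 20.6/0.709 = 29.055 h; τ₂ = 14.6/0.709 = 20.592 h.
Solving the cascade with C₁(0)=C₂(0)=0 gives C₂(t) = C_in[1 − (τ₁ e^(−t/τ₁) − τ₂ e^(−t/τ₂))/(τ₁ − τ₂)].
At t = 21.4: e^(−t/τ₁) = 0.47877, e^(−t/τ₂) = 0.35373.
C₂ = 3.79·[1 − (29.055·0.47877 − 20.592·0.35373)/(8.4626)] = 3.79·0.21697 = 0.82230 g/L.

0.822 g/L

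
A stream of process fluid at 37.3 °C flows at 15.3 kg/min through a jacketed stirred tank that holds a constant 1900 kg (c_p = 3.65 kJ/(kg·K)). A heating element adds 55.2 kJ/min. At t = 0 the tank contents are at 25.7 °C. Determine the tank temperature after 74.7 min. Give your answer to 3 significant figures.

31.4 °C

M c_p dT/dt = ṁ c_p (T_in − T) + Q̇.
Rearrange: dT/dt = (T_ss − T)/τ with τ = M/ṁ = 124.18 min and T_ss = T_in + Q̇/(ṁ c_p) = 38.288 °C.
T approaches T_ss exponentially: T(t) = T_ss + (T₀ − T_ss) e^(−t/τ).
T(74.7) = 38.288 + (-12.588)·e^(−74.7/124.18) = 38.288 + (-12.588)·0.54797 = 31.390 °C.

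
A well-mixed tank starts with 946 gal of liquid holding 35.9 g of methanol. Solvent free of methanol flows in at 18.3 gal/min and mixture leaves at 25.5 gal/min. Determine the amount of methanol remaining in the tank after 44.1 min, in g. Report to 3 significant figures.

Let m(t) be the amount of methanol. Volume: V(t) = V₀ + (Q_in − Q_out) t = 946 − 7.2000 t; V(44.1) = 628.48 gal.
Species balance (pure solvent in): dm/dt = −Q_out · m/V(t).
Separate: dm/m = −Q_out dt/V(t) ⇒ ln(m/m₀) = −(Q_out/(Q_in−Q_out)) ln(V/V₀).
m = m₀ (V₀/V)^(Q_out/(Q_in−Q_out)) = 35.9 × (946/628.48)^(-3.5417) = 8.4352 g.

8.44 g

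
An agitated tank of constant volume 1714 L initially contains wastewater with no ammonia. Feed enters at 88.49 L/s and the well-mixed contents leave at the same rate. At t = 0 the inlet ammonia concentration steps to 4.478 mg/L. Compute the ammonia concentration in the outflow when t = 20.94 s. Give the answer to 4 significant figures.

2.959 mg/L

Species balance on the tank: V dC/dt = Q(C_in − C).
Rewrite as dC/dt + C/τ = C_in/τ, τ = V/Q = 19.3694 s.
This is linear first-order; C(t) = C_in + (C₀ − C_in) e^(−t/τ).
C(20.94) = 4.478 + (0 − 4.478)·e^(−20.94/19.3694) = 4.478 + (-4.47800)·0.339227 = 2.95894 mg/L.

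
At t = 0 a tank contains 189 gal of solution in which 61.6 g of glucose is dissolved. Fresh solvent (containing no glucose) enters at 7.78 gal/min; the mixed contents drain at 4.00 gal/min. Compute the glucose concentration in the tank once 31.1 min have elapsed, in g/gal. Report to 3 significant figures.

Let m(t) be the amount of glucose. Volume: V(t) = V₀ + (Q_in − Q_out) t = 189 + 3.7800 t; V(31.1) = 306.56 gal.
Solute balance: dm/dt = 0 − Q_out C = −Q_out m/V(t).
Separate: dm/m = −Q_out dt/V(t) ⇒ ln(m/m₀) = −(Q_out/(Q_in−Q_out)) ln(V/V₀).
m = m₀ (V₀/V)^(Q_out/(Q_in−Q_out)) = 61.6 × (189/306.56)^(1.0582) = 36.924 g.
C = m/V = 36.924/306.56 = 0.12045 g/gal.

0.120 g/gal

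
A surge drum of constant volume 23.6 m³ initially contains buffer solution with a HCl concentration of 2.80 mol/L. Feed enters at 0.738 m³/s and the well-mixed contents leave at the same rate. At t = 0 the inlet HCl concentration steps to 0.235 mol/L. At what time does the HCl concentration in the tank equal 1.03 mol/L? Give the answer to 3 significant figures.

37.5 s

Transient balance on the dissolved component: V dC/dt = Q(C_in − C), so τ = V/Q = 31.978 s.
C(t) = C_in + (C₀ − C_in) e^(−t/τ). Set C = 1.03 and solve for t:
e^(−t/τ) = (C − C_in)/(C₀ − C_in) = (1.03 − 0.235)/(2.80 − 0.235) = 0.30994
t = −τ ln(…) = 31.978 × 1.1714 = 37.458 s.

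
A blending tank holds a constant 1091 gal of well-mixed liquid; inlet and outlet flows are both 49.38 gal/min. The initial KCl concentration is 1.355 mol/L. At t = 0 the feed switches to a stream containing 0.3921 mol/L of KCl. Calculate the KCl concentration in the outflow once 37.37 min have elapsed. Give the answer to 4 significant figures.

0.5695 mol/L

Species balance on the tank: V dC/dt = Q(C_in − C).
So dC/dt = (C_in − C)/τ with τ = V/Q = 1091/49.38 = 22.0940 min.
This is linear first-order; C(t) = C_in + (C₀ − C_in) e^(−t/τ).
C(37.37) = 0.3921 + (1.355 − 0.3921)·e^(−37.37/22.0940) = 0.3921 + (0.962900)·0.184259 = 0.569523 mol/L.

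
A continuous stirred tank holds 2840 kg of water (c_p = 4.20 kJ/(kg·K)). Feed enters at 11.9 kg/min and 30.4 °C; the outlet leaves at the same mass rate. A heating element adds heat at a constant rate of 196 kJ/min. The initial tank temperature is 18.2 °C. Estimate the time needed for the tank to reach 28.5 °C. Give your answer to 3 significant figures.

243 min

Unsteady energy balance on the tank contents: M c_p dT/dt = ṁ c_p (T_in − T) + 196.
τ = M/ṁ = 238.66 min; T_ss = T_in + Q̇/(ṁ c_p) = 34.322 °C.
T(t) = T_ss + (T₀ − T_ss) e^(−t/τ). Set T = 28.5:
e^(−t/τ) = (28.5 − 34.322)/(18.2 − 34.322) = 0.36110
t = −238.66 · ln(0.36110) = 243.09 min.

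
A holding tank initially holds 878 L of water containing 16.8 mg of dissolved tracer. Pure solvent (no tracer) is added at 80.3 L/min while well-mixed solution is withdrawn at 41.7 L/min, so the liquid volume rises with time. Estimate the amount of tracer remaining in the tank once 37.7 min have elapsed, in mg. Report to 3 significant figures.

5.84 mg

Total volume: dV/dt = Q_in − Q_out = 38.600 L/min, so V(t) = 878 + 38.600 t and V(37.7) = 2333.2 L.
No tracer enters, so dm/dt = −Q_out · (m/V).
Separate: dm/m = −Q_out dt/V(t) ⇒ ln(m/m₀) = −(Q_out/(Q_in−Q_out)) ln(V/V₀).
m = m₀ (V₀/V)^(Q_out/(Q_in−Q_out)) = 16.8 × (878/2333.2)^(1.0803) = 5.8447 mg.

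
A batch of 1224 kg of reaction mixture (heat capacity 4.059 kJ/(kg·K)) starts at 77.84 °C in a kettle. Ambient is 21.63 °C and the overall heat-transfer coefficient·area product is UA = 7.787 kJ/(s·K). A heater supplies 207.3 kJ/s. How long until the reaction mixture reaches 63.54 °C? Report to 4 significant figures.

Lumped-capacitance energy balance: M c_p dT/dt = UA(T_amb − T) + Q̇.
τ = M c_p/UA = 638.014 s; T_ss = T_amb + Q̇/UA = 21.63 + 207.3/7.787 = 48.2513 °C.
T(t) = T_ss + (T₀ − T_ss)e^(−t/τ); set T = 63.54:
t = −τ ln[(T − T_ss)/(T₀ − T_ss)] = −638.014 · ln(0.516708) = 421.267 s.

421.3 s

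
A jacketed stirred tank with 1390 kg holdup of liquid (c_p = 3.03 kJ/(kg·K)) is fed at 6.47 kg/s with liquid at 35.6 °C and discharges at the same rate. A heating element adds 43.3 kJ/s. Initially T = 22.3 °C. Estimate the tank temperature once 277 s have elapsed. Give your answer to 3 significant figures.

33.5 °C

M c_p dT/dt = ṁ c_p (T_in − T) + Q̇.
Rearrange: dT/dt = (T_ss − T)/τ with τ = M/ṁ = 214.84 s and T_ss = T_in + Q̇/(ṁ c_p) = 37.809 °C.
T approaches T_ss exponentially: T(t) = T_ss + (T₀ − T_ss) e^(−t/τ).
T(277) = 37.809 + (-15.509)·e^(−277/214.84) = 37.809 + (-15.509)·0.27545 = 33.537 °C.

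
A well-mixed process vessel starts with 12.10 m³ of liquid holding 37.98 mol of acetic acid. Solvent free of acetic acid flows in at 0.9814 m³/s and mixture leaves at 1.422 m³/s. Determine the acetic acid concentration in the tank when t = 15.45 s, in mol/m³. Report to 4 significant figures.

0.4976 mol/m³

Let m(t) be the amount of acetic acid. Volume: V(t) = V₀ + (Q_in − Q_out) t = 12.10 − 0.440600 t; V(15.45) = 5.29273 m³.
Species balance (pure solvent in): dm/dt = −Q_out · m/V(t).
Separate: dm/m = −Q_out dt/V(t) ⇒ ln(m/m₀) = −(Q_out/(Q_in−Q_out)) ln(V/V₀).
m = m₀ (V₀/V)^(Q_out/(Q_in−Q_out)) = 37.98 × (12.10/5.29273)^(-3.22742) = 2.63373 mol.
C = m/V = 2.63373/5.29273 = 0.497613 mol/m³.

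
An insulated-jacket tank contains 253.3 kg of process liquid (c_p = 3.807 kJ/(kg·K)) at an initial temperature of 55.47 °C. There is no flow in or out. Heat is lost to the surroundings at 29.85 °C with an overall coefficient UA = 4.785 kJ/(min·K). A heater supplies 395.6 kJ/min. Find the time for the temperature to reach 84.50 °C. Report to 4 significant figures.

143.3 min

Lumped-capacitance energy balance: M c_p dT/dt = UA(T_amb − T) + Q̇.
τ = M c_p/UA = 201.528 min; T_ss = T_amb + Q̇/UA = 29.85 + 395.6/4.785 = 112.525 °C.
T(t) = T_ss + (T₀ − T_ss)e^(−t/τ); set T = 84.50:
t = −τ ln[(T − T_ss)/(T₀ − T_ss)] = −201.528 · ln(0.491193) = 143.270 min.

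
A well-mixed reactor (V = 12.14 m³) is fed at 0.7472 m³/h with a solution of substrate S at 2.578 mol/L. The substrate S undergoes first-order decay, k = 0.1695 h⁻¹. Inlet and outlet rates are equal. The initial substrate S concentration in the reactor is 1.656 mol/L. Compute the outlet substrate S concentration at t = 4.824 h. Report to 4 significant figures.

1.005 mol/L

Accumulation = in − out − consumed: V dC/dt = Q C_in − Q C − k V C.
dC/dt = (Q/V) C_in − (Q/V + k) C; effective rate a = Q/V + k = 0.0615486 + 0.1695 = 0.231049 h⁻¹.
C_ss = Q C_in/(Q + kV) = 0.686749 mol/L; C(t) = C_ss + (C₀ − C_ss) e^(−a t).
C(4.824) = 0.686749 + (0.969251)·e^(−0.231049·4.824) = 0.686749 + (0.969251)·0.328054 = 1.00471 mol/L.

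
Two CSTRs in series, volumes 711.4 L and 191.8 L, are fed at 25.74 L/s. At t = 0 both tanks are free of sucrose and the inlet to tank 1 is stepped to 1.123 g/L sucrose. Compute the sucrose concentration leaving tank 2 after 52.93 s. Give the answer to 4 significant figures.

0.8968 g/L

Time constants: τᵢ = Vᵢ/Q for each well-mixed tank.
τ₁ = 711.4/25.74 = 27.6379 s; τ₂ = 191.8/25.74 = 7.45144 s.
Solving the cascade with C₁(0)=C₂(0)=0 gives C₂(t) = C_in[1 − (τ₁ e^(−t/τ₁) − τ₂ e^(−t/τ₂))/(τ₁ − τ₂)].
At t = 52.93: e^(−t/τ₁) = 0.147324, e^(−t/τ₂) = 0.000822364.
C₂ = 1.123·[1 − (27.6379·0.147324 − 7.45144·0.000822364)/(20.1865)] = 1.123·0.798598 = 0.896826 g/L.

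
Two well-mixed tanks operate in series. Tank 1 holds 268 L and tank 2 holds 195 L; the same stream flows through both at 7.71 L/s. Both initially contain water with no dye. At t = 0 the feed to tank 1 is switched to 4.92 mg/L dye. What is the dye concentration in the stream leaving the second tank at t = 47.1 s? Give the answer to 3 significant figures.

Each tank obeys Vᵢ dCᵢ/dt = Q(Cᵢ₋₁ − Cᵢ), so τᵢ = Vᵢ/Q.
τ₁ = 268/7.71 = 34.760 s; τ₂ = 195/7.71 = 25.292 s.
Tank 1: C₁ = C_in(1 − e^(−t/τ₁)). Tank 2 (τ₁ ≠ τ₂): C₂ = C_in[1 − (τ₁ e^(−t/τ₁) − τ₂ e^(−t/τ₂))/(τ₁ − τ₂)].
At t = 47.1: e^(−t/τ₁) = 0.25795, e^(−t/τ₂) = 0.15532.
C₂ = 4.92·[1 − (34.760·0.25795 − 25.292·0.15532)/(9.4682)] = 4.92·0.46792 = 2.3022 mg/L.

2.30 mg/L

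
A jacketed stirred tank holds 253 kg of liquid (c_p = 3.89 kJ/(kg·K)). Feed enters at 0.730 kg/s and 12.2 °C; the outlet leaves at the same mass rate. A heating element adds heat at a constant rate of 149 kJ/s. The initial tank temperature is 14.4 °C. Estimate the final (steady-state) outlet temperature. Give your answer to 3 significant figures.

64.7 °C

Heat balance on the well-mixed liquid: M c_p dT/dt = ṁ c_p (T_in − T) + 149.
At steady state dT/dt = 0 ⇒ T_ss = T_in + Q̇/(ṁ c_p) = 12.2 + 149/(0.730·3.89) = 64.670 °C.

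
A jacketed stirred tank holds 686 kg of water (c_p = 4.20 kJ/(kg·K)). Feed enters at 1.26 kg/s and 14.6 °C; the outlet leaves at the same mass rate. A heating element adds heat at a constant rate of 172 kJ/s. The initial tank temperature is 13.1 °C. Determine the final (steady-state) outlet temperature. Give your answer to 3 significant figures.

M c_p dT/dt = ṁ c_p (T_in − T) + Q̇.
At steady state dT/dt = 0 ⇒ T_ss = T_in + Q̇/(ṁ c_p) = 14.6 + 172/(1.26·4.20) = 47.102 °C.

47.1 °C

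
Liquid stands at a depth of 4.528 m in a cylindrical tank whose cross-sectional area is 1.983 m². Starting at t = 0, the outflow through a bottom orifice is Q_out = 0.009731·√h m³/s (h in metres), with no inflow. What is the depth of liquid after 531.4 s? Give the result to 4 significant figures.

0.6791 m

With no inflow, A dh/dt = −0.009731 √h.
∫ h^(−1/2) dh = −(0.009731/A) ∫ dt, giving 2√h = 2√h₀ − (0.009731/A) t.
√h = √4.528 − 0.009731·531.4/(2·1.983) = 2.12791 − 1.30385 = 0.824064.
h = 0.824064² = 0.679081 m.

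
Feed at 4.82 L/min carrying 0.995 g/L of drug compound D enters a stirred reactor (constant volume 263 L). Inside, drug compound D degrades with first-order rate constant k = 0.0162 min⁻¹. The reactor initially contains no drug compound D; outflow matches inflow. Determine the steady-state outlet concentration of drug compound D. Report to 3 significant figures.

0.528 g/L

Accumulation = in − out − consumed: V dC/dt = Q C_in − Q C − k V C.
At steady state: 0 = Q C_in − (Q + kV) C_ss, so C_ss = Q C_in/(Q + kV).
C_ss = 4.82·0.995/(4.82 + 0.0162·263) = 4.7959/9.0806 = 0.52815 g/L.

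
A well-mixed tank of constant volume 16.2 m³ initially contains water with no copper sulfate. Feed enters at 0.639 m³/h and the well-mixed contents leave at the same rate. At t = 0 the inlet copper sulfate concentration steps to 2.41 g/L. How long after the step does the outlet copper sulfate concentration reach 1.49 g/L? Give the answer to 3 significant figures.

24.4 h

Species balance: V dC/dt = Q(C_in − C) ⇒ τ = V/Q = 25.352 h.
C(t) = C_in + (C₀ − C_in) e^(−t/τ). Set C = 1.49 and solve for t:
e^(−t/τ) = (C − C_in)/(C₀ − C_in) = (1.49 − 2.41)/(0 − 2.41) = 0.38174
t = −τ ln(…) = 25.352 × 0.96301 = 24.414 h.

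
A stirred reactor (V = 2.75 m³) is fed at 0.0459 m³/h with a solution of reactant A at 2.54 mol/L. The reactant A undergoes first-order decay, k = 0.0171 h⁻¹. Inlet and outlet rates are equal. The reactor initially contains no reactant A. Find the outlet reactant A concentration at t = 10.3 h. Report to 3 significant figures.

0.369 mol/L

V dC/dt = Q(C_in − C) − k V C.
This is linear with rate a = Q/V + k = 0.033791 h⁻¹.
C_ss = Q C_in/(Q + kV) = 1.2546 mol/L; C(t) = C_ss + (C₀ − C_ss) e^(−a t).
C(10.3) = 1.2546 + (-1.2546)·e^(−0.033791·10.3) = 1.2546 + (-1.2546)·0.70607 = 0.36878 mol/L.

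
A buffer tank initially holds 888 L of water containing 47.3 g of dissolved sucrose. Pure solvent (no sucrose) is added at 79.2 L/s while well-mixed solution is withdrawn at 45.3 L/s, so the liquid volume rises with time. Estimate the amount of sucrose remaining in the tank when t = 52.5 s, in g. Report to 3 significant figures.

Total volume: dV/dt = Q_in − Q_out = 33.900 L/s, so V(t) = 888 + 33.900 t and V(52.5) = 2667.8 L.
No sucrose enters, so dm/dt = −Q_out · (m/V).
Separate: dm/m = −Q_out dt/V(t) ⇒ ln(m/m₀) = −(Q_out/(Q_in−Q_out)) ln(V/V₀).
m = m₀ (V₀/V)^(Q_out/(Q_in−Q_out)) = 47.3 × (888/2667.8)^(1.3363) = 10.876 g.

10.9 g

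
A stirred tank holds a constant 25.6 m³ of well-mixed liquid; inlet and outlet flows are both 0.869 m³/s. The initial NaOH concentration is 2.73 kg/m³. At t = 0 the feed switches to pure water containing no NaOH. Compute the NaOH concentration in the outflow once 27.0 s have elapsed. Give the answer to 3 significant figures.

Mass balance on the solute (V constant): V dC/dt = Q(C_in − C).
So dC/dt = (C_in − C)/τ with τ = V/Q = 25.6/0.869 = 29.459 s.
Solution: C(t) = C_in + (C₀ − C_in) e^(−t/τ).
C(27.0) = 0 + (2.73 − 0)·e^(−27.0/29.459) = 0 + (2.7300)·0.39991 = 1.0917 kg/m³.

1.09 kg/m³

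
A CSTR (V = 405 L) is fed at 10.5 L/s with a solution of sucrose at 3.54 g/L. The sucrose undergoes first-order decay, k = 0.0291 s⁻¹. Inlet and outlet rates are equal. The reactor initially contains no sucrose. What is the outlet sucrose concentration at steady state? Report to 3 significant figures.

Species balance: V dC/dt = Q C_in − Q C − k V C.
Steady state (dC/dt = 0): C_ss = Q C_in/(Q + kV) = C_in/(1 + kV/Q).
C_ss = 10.5·3.54/(10.5 + 0.0291·405) = 37.170/22.285 = 1.6679 g/L.

1.67 g/L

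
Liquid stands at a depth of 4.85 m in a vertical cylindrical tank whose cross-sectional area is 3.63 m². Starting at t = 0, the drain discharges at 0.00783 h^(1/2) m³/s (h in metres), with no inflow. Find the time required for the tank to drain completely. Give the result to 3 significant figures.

Volume balance on the tank: A dh/dt = −0.00783 √h.
Separate and integrate: 2(√h − √h₀) = −(0.00783/A) t.
Set h = 0: 2√h₀ = (0.00783/A) t_empty ⇒ t_empty = 2A√h₀/0.00783.
t_empty = 2·3.63·√4.85/0.00783 = 7.2600·2.2023/0.00783 = 2042.0 s.

2040 s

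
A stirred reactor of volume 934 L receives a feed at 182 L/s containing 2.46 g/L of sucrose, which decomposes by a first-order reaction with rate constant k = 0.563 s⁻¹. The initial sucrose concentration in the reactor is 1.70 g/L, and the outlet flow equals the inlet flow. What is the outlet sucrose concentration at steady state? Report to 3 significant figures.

Accumulation = in − out − consumed: V dC/dt = Q C_in − Q C − k V C.
At steady state: 0 = Q C_in − (Q + kV) C_ss, so C_ss = Q C_in/(Q + kV).
C_ss = 182·2.46/(182 + 0.563·934) = 447.72/707.84 = 0.63251 g/L.

0.633 g/L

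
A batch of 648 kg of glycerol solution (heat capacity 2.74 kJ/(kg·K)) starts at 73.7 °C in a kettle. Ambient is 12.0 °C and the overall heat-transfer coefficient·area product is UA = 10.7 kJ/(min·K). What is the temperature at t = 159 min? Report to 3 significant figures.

Lumped-capacitance energy balance: M c_p dT/dt = UA(T_amb − T).
dT/dt = (T_ss − T)/τ with T_ss = T_amb = 12.000 °C, τ = M c_p/UA = 648·2.74/10.7 = 165.94 min.
T approaches T_ss exponentially: T(t) = T_ss + (T₀ − T_ss) e^(−t/τ).
T(159) = 12.000 + (61.700)·0.38358 = 35.667 °C.

35.7 °C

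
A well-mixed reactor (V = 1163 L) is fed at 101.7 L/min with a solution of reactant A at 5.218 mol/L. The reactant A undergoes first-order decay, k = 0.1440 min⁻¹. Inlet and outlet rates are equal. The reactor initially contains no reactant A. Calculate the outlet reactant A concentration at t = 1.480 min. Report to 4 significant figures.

Accumulation = in − out − consumed: V dC/dt = Q C_in − Q C − k V C.
This is linear with rate a = Q/V + k = 0.231446 min⁻¹.
C_ss = Q C_in/(Q + kV) = 1.97149 mol/L; C(t) = C_ss + (C₀ − C_ss) e^(−a t).
C(1.480) = 1.97149 + (-1.97149)·e^(−0.231446·1.480) = 1.97149 + (-1.97149)·0.709964 = 0.571803 mol/L.

0.5718 mol/L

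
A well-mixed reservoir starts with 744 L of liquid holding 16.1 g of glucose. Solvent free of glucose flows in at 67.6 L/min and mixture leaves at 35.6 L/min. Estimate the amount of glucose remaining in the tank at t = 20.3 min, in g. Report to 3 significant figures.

8.01 g

Let m(t) be the amount of glucose. Volume: V(t) = V₀ + (Q_in − Q_out) t = 744 + 32.000 t; V(20.3) = 1393.6 L.
No glucose enters, so dm/dt = −Q_out · (m/V).
Separate: dm/m = −Q_out dt/V(t) ⇒ ln(m/m₀) = −(Q_out/(Q_in−Q_out)) ln(V/V₀).
m = m₀ (V₀/V)^(Q_out/(Q_in−Q_out)) = 16.1 × (744/1393.6)^(1.1125) = 8.0093 g.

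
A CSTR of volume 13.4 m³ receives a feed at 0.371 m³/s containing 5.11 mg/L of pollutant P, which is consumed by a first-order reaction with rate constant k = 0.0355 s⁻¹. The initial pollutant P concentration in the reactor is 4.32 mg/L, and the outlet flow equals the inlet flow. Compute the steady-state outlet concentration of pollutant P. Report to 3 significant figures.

Species balance: V dC/dt = Q C_in − Q C − k V C.
At steady state: 0 = Q C_in − (Q + kV) C_ss, so C_ss = Q C_in/(Q + kV).
C_ss = 0.371·5.11/(0.371 + 0.0355·13.4) = 1.8958/0.84670 = 2.2391 mg/L.

2.24 mg/L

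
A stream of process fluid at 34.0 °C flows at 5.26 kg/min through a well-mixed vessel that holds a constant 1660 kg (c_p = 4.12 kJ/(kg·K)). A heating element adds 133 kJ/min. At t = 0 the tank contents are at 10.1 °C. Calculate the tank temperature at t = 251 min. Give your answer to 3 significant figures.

M c_p dT/dt = ṁ c_p (T_in − T) + Q̇.
Rearrange: dT/dt = (T_ss − T)/τ with τ = M/ṁ = 315.59 min and T_ss = T_in + Q̇/(ṁ c_p) = 40.137 °C.
Integrating: T(t) = T_ss + (T₀ − T_ss) e^(−t/τ).
T(251) = 40.137 + (-30.037)·e^(−251/315.59) = 40.137 + (-30.037)·0.45143 = 26.578 °C.

26.6 °C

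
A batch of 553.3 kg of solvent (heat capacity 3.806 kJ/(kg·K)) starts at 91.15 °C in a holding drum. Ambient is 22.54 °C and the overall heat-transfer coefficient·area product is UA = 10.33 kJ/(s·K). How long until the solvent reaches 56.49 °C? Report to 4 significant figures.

M c_p dT/dt = −UA(T − T_amb).
τ = M c_p/UA = 203.859 s; T_ss = T_amb = 22.5400 °C.
T(t) = T_ss + (T₀ − T_ss)e^(−t/τ); set T = 56.49:
t = −τ ln[(T − T_ss)/(T₀ − T_ss)] = −203.859 · ln(0.494826) = 143.425 s.

143.4 s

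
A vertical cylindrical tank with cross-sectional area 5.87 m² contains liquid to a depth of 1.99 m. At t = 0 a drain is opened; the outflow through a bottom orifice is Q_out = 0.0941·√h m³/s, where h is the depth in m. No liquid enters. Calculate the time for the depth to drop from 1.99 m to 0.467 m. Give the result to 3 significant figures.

With no inflow, A dh/dt = −0.0941 √h.
Separate and integrate: 2(√h − √h₀) = −(0.0941/A) t.
t = 2A(√h₀ − √h)/0.0941 = 2·5.87·(√1.99 − √0.467)/0.0941
  = 11.740 × (1.4107 − 0.68337) / 0.0941 = 90.739 s.

90.7 s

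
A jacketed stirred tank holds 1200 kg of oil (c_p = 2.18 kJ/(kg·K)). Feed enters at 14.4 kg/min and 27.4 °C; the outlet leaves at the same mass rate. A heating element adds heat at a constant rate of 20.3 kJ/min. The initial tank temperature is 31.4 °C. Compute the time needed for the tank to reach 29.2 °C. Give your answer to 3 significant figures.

88.9 min

Unsteady energy balance on the tank contents: M c_p dT/dt = ṁ c_p (T_in − T) + 20.3.
τ = M/ṁ = 83.333 min; T_ss = T_in + Q̇/(ṁ c_p) = 28.047 °C.
T(t) = T_ss + (T₀ − T_ss) e^(−t/τ). Set T = 29.2:
e^(−t/τ) = (29.2 − 28.047)/(31.4 − 28.047) = 0.34394
t = −83.333 · ln(0.34394) = 88.941 min.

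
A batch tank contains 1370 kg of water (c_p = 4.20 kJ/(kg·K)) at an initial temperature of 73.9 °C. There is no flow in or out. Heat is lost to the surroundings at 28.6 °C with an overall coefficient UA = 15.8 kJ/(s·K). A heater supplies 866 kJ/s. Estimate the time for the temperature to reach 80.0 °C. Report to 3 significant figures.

374 s

Lumped-capacitance energy balance: M c_p dT/dt = UA(T_amb − T) + Q̇.
τ = M c_p/UA = 364.18 s; T_ss = T_amb + Q̇/UA = 28.6 + 866/15.8 = 83.410 °C.
T(t) = T_ss + (T₀ − T_ss)e^(−t/τ); set T = 80.0:
t = −τ ln[(T − T_ss)/(T₀ − T_ss)] = −364.18 · ln(0.35858) = 373.50 s.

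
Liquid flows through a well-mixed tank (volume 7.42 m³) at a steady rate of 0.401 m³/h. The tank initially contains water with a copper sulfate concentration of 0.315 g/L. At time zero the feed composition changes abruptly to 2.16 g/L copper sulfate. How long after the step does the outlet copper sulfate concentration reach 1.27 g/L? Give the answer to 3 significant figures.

13.5 h

Species balance on the tank: V dC/dt = Q(C_in − C), so τ = V/Q = 18.504 h.
C(t) = C_in + (C₀ − C_in) e^(−t/τ). Set C = 1.27 and solve for t:
e^(−t/τ) = (C − C_in)/(C₀ − C_in) = (1.27 − 2.16)/(0.315 − 2.16) = 0.48238
t = −τ ln(…) = 18.504 × 0.72901 = 13.489 h.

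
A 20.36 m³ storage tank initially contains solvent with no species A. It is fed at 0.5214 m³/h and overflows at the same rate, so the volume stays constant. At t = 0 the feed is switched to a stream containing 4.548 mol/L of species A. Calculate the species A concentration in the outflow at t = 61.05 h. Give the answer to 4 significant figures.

Transient balance on the dissolved component: V dC/dt = Q(C_in − C).
Rewrite as dC/dt + C/τ = C_in/τ, τ = V/Q = 39.0487 h.
C approaches C_in exponentially: C(t) = C_in + (C₀ − C_in) e^(−t/τ).
C(61.05) = 4.548 + (0 − 4.548)·e^(−61.05/39.0487) = 4.548 + (-4.54800)·0.209416 = 3.59558 mol/L.

3.596 mol/L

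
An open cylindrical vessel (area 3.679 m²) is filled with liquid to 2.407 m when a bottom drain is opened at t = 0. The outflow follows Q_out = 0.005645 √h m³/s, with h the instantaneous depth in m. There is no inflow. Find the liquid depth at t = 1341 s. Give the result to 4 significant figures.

Volume balance on the tank: A dh/dt = −0.005645 √h.
Separate and integrate: 2(√h − √h₀) = −(0.005645/A) t.
√h = √2.407 − 0.005645·1341/(2·3.679) = 1.55145 − 1.02880 = 0.522646.
h = 0.522646² = 0.273159 m.

0.2732 m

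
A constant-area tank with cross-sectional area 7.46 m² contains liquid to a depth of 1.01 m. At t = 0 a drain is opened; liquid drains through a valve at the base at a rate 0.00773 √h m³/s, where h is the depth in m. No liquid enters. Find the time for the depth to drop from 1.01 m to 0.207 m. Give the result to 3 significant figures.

1060 s

A dh/dt = −Q_out = −0.00773 √h.
Separate and integrate: 2(√h − √h₀) = −(0.00773/A) t.
t = 2A(√h₀ − √h)/0.00773 = 2·7.46·(√1.01 − √0.207)/0.00773
  = 14.920 × (1.0050 − 0.45497) / 0.00773 = 1061.6 s.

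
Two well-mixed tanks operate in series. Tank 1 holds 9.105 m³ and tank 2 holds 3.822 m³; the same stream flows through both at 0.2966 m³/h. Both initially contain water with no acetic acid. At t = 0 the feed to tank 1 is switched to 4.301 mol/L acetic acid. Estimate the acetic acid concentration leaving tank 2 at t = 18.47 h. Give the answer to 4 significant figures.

Species balance on tank i: dCᵢ/dt = (Cᵢ₋₁ − Cᵢ)/τᵢ with τᵢ = Vᵢ/Q.
τ₁ = 9.105/0.2966 = 30.6979 h; τ₂ = 3.822/0.2966 = 12.8860 h.
Tank 1: C₁ = C_in(1 − e^(−t/τ₁)). Tank 2 (τ₁ ≠ τ₂): C₂ = C_in[1 − (τ₁ e^(−t/τ₁) − τ₂ e^(−t/τ₂))/(τ₁ − τ₂)].
At t = 18.47: e^(−t/τ₁) = 0.547896, e^(−t/τ₂) = 0.238512.
C₂ = 4.301·[1 − (30.6979·0.547896 − 12.8860·0.238512)/(17.8119)] = 4.301·0.228280 = 0.981830 mol/L.

0.9818 mol/L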